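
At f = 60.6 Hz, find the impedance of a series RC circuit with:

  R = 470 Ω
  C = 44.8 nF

Step 1 — Angular frequency: ω = 2π·f = 2π·60.6 = 380.8 rad/s.
Step 2 — Component impedances:
  R: Z = R = 470 Ω
  C: Z = 1/(jωC) = -j/(ω·C) = 0 - j5.862e+04 Ω
Step 3 — Series combination: Z_total = R + C = 470 - j5.862e+04 Ω = 5.863e+04∠-89.5° Ω.

Z = 470 - j5.862e+04 Ω = 5.863e+04∠-89.5° Ω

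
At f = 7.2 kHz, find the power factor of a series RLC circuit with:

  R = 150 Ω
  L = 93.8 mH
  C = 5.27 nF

Step 1 — Angular frequency: ω = 2π·f = 2π·7200 = 4.524e+04 rad/s.
Step 2 — Component impedances:
  R: Z = R = 150 Ω
  L: Z = jωL = j·4.524e+04·0.0938 = 0 + j4243 Ω
  C: Z = 1/(jωC) = -j/(ω·C) = 0 - j4194 Ω
Step 3 — Series combination: Z_total = R + L + C = 150 + j48.94 Ω = 157.8∠18.1° Ω.
Step 4 — Power factor: PF = cos(φ) = Re(Z)/|Z| = 150/157.78 = 0.9507.
Step 5 — Type: Im(Z) = 48.94 ⇒ lagging (phase φ = 18.1°).

PF = 0.9507 (lagging, φ = 18.1°)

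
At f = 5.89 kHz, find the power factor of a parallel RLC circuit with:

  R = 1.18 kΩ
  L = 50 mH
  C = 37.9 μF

Step 1 — Angular frequency: ω = 2π·f = 2π·5890 = 3.701e+04 rad/s.
Step 2 — Component impedances:
  R: Z = R = 1180 Ω
  L: Z = jωL = j·3.701e+04·0.05 = 0 + j1850 Ω
  C: Z = 1/(jωC) = -j/(ω·C) = 0 - j0.713 Ω
Step 3 — Parallel combination: 1/Z_total = 1/R + 1/L + 1/C; Z_total = 0.0004311 - j0.7132 Ω = 0.7132∠-90.0° Ω.
Step 4 — Power factor: PF = cos(φ) = Re(Z)/|Z| = 0.00043111/0.71324 = 0.0006044.
Step 5 — Type: Im(Z) = -0.7132 ⇒ leading (phase φ = -90.0°).

PF = 0.0006044 (leading, φ = -90.0°)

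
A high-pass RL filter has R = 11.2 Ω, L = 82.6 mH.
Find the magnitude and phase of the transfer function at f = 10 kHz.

Step 1 — Angular frequency: ω = 2π·1e+04 = 6.283e+04 rad/s.
Step 2 — Transfer function: H(jω) = jωL/(R + jωL).
Step 3 — Numerator jωL = j·5190; denominator R + jωL = 11.2 + j5190.
Step 4 — H = 1 + j0.002158.
Step 5 — Magnitude: |H| = 1 (-0.0 dB); phase: φ = 0.1°.

|H| = 1 (-0.0 dB), φ = 0.1°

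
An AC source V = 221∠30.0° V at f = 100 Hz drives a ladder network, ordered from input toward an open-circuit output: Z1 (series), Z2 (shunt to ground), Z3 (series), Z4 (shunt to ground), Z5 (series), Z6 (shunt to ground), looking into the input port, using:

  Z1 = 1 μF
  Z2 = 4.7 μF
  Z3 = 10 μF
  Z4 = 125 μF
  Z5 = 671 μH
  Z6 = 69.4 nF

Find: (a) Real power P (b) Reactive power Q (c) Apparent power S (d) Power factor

Step 1 — Angular frequency: ω = 2π·f = 2π·100 = 628.3 rad/s.
Step 2 — Component impedances:
  Z1: Z = 1/(jωC) = -j/(ω·C) = 0 - j1592 Ω
  Z2: Z = 1/(jωC) = -j/(ω·C) = 0 - j338.6 Ω
  Z3: Z = 1/(jωC) = -j/(ω·C) = 0 - j159.2 Ω
  Z4: Z = 1/(jωC) = -j/(ω·C) = 0 - j12.73 Ω
  Z5: Z = jωL = j·628.3·0.000671 = 0 + j0.4216 Ω
  Z6: Z = 1/(jωC) = -j/(ω·C) = 0 - j2.293e+04 Ω
Step 3 — Ladder network (open output): work backward from the far end, alternating series and parallel combinations. Z_in = 0 - j1706 Ω = 1706∠-90.0° Ω.
Step 4 — Source phasor: V = 221∠30.0° V = 191.4 + j110.5 V.
Step 5 — Current: I = V / Z = -0.06479 + j0.1122 A = 0.1296∠120.0° A.
Step 6 — Complex power: S = V·I* = 0 - j28.64 VA.
Step 7 — Real power: P = Re(S) = 0 W.
Step 8 — Reactive power: Q = Im(S) = -28.64 VAR.
Step 9 — Apparent power: |S| = 28.64 VA.
Step 10 — Power factor: PF = P/|S| = 0 (leading).

(a) P = 0 W  (b) Q = -28.64 VAR  (c) S = 28.64 VA  (d) PF = 0 (leading)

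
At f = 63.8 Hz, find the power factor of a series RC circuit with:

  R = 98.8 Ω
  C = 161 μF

Step 1 — Angular frequency: ω = 2π·f = 2π·63.8 = 400.9 rad/s.
Step 2 — Component impedances:
  R: Z = R = 98.8 Ω
  C: Z = 1/(jωC) = -j/(ω·C) = 0 - j15.49 Ω
Step 3 — Series combination: Z_total = R + C = 98.8 - j15.49 Ω = 100∠-8.9° Ω.
Step 4 — Power factor: PF = cos(φ) = Re(Z)/|Z| = 98.8/100.01 = 0.9879.
Step 5 — Type: Im(Z) = -15.49 ⇒ leading (phase φ = -8.9°).

PF = 0.9879 (leading, φ = -8.9°)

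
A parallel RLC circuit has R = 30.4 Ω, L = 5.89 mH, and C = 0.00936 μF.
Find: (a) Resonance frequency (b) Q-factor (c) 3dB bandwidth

Step 1 — Resonance: ω₀ = 1/√(LC) = 1/√(0.00589·9.36e-09) = 1.347e+05 rad/s.
Step 2 — f₀ = ω₀/(2π) = 2.144e+04 Hz.
Step 3 — Parallel Q: Q = R/(ω₀L) = 30.4/(1.347e+05·0.00589) = 0.03832.
Step 4 — Bandwidth: Δω = ω₀/Q = 3.514e+06 rad/s; BW = Δω/(2π) = 5.593e+05 Hz.

(a) f₀ = 2.144e+04 Hz  (b) Q = 0.03832  (c) BW = 5.593e+05 Hz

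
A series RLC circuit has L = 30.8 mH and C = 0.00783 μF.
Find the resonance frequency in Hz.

Step 1 — Resonance condition Im(Z)=0 gives ω₀ = 1/√(LC).
Step 2 — ω₀ = 1/√(0.0308·7.83e-09) = 6.439e+04 rad/s.
Step 3 — f₀ = ω₀/(2π) = 1.025e+04 Hz.

f₀ = 1.025e+04 Hz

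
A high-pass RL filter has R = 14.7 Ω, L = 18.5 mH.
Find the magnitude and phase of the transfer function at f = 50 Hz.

Step 1 — Angular frequency: ω = 2π·50 = 314.2 rad/s.
Step 2 — Transfer function: H(jω) = jωL/(R + jωL).
Step 3 — Numerator jωL = j·5.812; denominator R + jωL = 14.7 + j5.812.
Step 4 — H = 0.1352 + j0.3419.
Step 5 — Magnitude: |H| = 0.3677 (-8.7 dB); phase: φ = 68.4°.

|H| = 0.3677 (-8.7 dB), φ = 68.4°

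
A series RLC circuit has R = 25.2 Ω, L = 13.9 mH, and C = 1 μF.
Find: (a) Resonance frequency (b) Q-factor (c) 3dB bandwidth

Step 1 — Resonance: ω₀ = 1/√(LC) = 1/√(0.0139·1e-06) = 8482 rad/s.
Step 2 — f₀ = ω₀/(2π) = 1350 Hz.
Step 3 — Series Q: Q = ω₀L/R = 8482·0.0139/25.2 = 4.679.
Step 4 — Bandwidth: Δω = ω₀/Q = 1813 rad/s; BW = Δω/(2π) = 288.5 Hz.

(a) f₀ = 1350 Hz  (b) Q = 4.679  (c) BW = 288.5 Hz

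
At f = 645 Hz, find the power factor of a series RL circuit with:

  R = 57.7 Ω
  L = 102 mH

Step 1 — Angular frequency: ω = 2π·f = 2π·645 = 4053 rad/s.
Step 2 — Component impedances:
  R: Z = R = 57.7 Ω
  L: Z = jωL = j·4053·0.102 = 0 + j413.4 Ω
Step 3 — Series combination: Z_total = R + L = 57.7 + j413.4 Ω = 417.4∠82.1° Ω.
Step 4 — Power factor: PF = cos(φ) = Re(Z)/|Z| = 57.7/417.4 = 0.1382.
Step 5 — Type: Im(Z) = 413.4 ⇒ lagging (phase φ = 82.1°).

PF = 0.1382 (lagging, φ = 82.1°)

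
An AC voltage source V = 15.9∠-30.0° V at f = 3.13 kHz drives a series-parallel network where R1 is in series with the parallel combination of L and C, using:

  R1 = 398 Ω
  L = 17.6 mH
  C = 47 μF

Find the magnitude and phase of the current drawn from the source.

Step 1 — Angular frequency: ω = 2π·f = 2π·3130 = 1.967e+04 rad/s.
Step 2 — Component impedances:
  R1: Z = R = 398 Ω
  L: Z = jωL = j·1.967e+04·0.0176 = 0 + j346.1 Ω
  C: Z = 1/(jωC) = -j/(ω·C) = 0 - j1.082 Ω
Step 3 — Parallel branch: L || C = 1/(1/L + 1/C) = 0 - j1.085 Ω.
Step 4 — Series with R1: Z_total = R1 + (L || C) = 398 - j1.085 Ω = 398∠-0.2° Ω.
Step 5 — Source phasor: V = 15.9∠-30.0° V = 13.77 - j7.95 V.
Step 6 — Ohm's law: I = V / Z_total = (13.77 - j7.95) / (398 - j1.085) = 0.03465 - j0.01988 A.
Step 7 — Convert to polar: |I| = 0.03995 A, ∠I = -29.8°.

I = 0.03995∠-29.8° A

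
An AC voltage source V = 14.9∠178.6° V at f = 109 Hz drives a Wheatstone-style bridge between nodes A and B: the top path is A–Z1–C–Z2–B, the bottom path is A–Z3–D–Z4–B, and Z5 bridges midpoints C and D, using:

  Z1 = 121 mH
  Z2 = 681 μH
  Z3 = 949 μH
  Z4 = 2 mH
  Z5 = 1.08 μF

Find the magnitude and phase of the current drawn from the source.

Step 1 — Angular frequency: ω = 2π·f = 2π·109 = 684.9 rad/s.
Step 2 — Component impedances:
  Z1: Z = jωL = j·684.9·0.121 = 0 + j82.87 Ω
  Z2: Z = jωL = j·684.9·0.000681 = 0 + j0.4664 Ω
  Z3: Z = jωL = j·684.9·0.000949 = 0 + j0.6499 Ω
  Z4: Z = jωL = j·684.9·0.002 = 0 + j1.37 Ω
  Z5: Z = 1/(jωC) = -j/(ω·C) = 0 - j1352 Ω
Step 3 — Bridge requires nodal analysis (the Z5 bridge couples midpoints C and D, so the two paths cannot be reduced to a simple series/parallel combination). Setting node B to ground and injecting 1 A at node A, the 3-node admittance system at A, C, D solves to V_A = Z_AB = 0 + j1.973 Ω = 1.973∠90.0° Ω.
Step 4 — Source phasor: V = 14.9∠178.6° V = -14.9 + j0.364 V.
Step 5 — Ohm's law: I = V / Z_total = (-14.9 + j0.364) / (0 + j1.973) = 0.1845 + j7.549 A.
Step 6 — Convert to polar: |I| = 7.551 A, ∠I = 88.6°.

I = 7.551∠88.6° A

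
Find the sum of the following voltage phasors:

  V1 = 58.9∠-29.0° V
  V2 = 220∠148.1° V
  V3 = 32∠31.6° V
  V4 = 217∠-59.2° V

Step 1 — Convert each phasor to rectangular form:
  V1 = 58.9·(cos(-29.0°) + j·sin(-29.0°)) = 51.52 - j28.56 V
  V2 = 220·(cos(148.1°) + j·sin(148.1°)) = -186.8 + j116.3 V
  V3 = 32·(cos(31.6°) + j·sin(31.6°)) = 27.26 + j16.77 V
  V4 = 217·(cos(-59.2°) + j·sin(-59.2°)) = 111.1 - j186.4 V
Step 2 — Sum components: V_total = 3.11 - j81.93 V.
Step 3 — Convert to polar: |V_total| = 81.98 V, ∠V_total = -87.8°.

V_total = 81.98∠-87.8° V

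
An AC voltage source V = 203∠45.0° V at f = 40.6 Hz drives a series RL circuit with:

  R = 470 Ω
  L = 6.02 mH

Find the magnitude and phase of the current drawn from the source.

Step 1 — Angular frequency: ω = 2π·f = 2π·40.6 = 255.1 rad/s.
Step 2 — Component impedances:
  R: Z = R = 470 Ω
  L: Z = jωL = j·255.1·0.00602 = 0 + j1.536 Ω
Step 3 — Series combination: Z_total = R + L = 470 + j1.536 Ω = 470∠0.2° Ω.
Step 4 — Source phasor: V = 203∠45.0° V = 143.5 + j143.5 V.
Step 5 — Ohm's law: I = V / Z_total = (143.5 + j143.5) / (470 + j1.536) = 0.3064 + j0.3044 A.
Step 6 — Convert to polar: |I| = 0.4319 A, ∠I = 44.8°.

I = 0.4319∠44.8° A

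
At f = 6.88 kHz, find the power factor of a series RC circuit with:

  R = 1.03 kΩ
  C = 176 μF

Step 1 — Angular frequency: ω = 2π·f = 2π·6880 = 4.323e+04 rad/s.
Step 2 — Component impedances:
  R: Z = R = 1030 Ω
  C: Z = 1/(jωC) = -j/(ω·C) = 0 - j0.1314 Ω
Step 3 — Series combination: Z_total = R + C = 1030 - j0.1314 Ω = 1030∠-0.0° Ω.
Step 4 — Power factor: PF = cos(φ) = Re(Z)/|Z| = 1030/1030 = 1.
Step 5 — Type: Im(Z) = -0.1314 ⇒ leading (phase φ = -0.0°).

PF = 1 (leading, φ = -0.0°)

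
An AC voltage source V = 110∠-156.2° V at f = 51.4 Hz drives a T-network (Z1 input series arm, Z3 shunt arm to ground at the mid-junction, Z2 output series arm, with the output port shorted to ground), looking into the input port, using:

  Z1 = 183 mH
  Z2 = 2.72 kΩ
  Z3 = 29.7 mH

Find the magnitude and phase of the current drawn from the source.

Step 1 — Angular frequency: ω = 2π·f = 2π·51.4 = 323 rad/s.
Step 2 — Component impedances:
  Z1: Z = jωL = j·323·0.183 = 0 + j59.1 Ω
  Z2: Z = R = 2720 Ω
  Z3: Z = jωL = j·323·0.0297 = 0 + j9.592 Ω
Step 3 — With the output port shorted to ground, the output series arm Z2 runs from the junction to ground; the shunt arm Z3 also runs from the junction to ground. They appear in parallel: Z3 || Z2 = 0.03382 + j9.592 Ω.
Step 4 — Series with input arm Z1: Z_in = Z1 + (Z3 || Z2) = 0.03382 + j68.69 Ω = 68.69∠90.0° Ω.
Step 5 — Source phasor: V = 110∠-156.2° V = -100.6 - j44.39 V.
Step 6 — Ohm's law: I = V / Z_total = (-100.6 - j44.39) / (0.03382 + j68.69) = -0.6469 + j1.465 A.
Step 7 — Convert to polar: |I| = 1.601 A, ∠I = 113.8°.

I = 1.601∠113.8° A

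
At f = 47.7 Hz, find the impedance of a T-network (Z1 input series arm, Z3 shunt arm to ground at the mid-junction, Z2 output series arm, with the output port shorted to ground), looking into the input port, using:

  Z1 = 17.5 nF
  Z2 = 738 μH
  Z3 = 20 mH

Step 1 — Angular frequency: ω = 2π·f = 2π·47.7 = 299.7 rad/s.
Step 2 — Component impedances:
  Z1: Z = 1/(jωC) = -j/(ω·C) = 0 - j1.907e+05 Ω
  Z2: Z = jωL = j·299.7·0.000738 = 0 + j0.2212 Ω
  Z3: Z = jωL = j·299.7·0.02 = 0 + j5.994 Ω
Step 3 — With the output port shorted to ground, the output series arm Z2 runs from the junction to ground; the shunt arm Z3 also runs from the junction to ground. They appear in parallel: Z3 || Z2 = 0 + j0.2133 Ω.
Step 4 — Series with input arm Z1: Z_in = Z1 + (Z3 || Z2) = 0 - j1.907e+05 Ω = 1.907e+05∠-90.0° Ω.

Z = 0 - j1.907e+05 Ω = 1.907e+05∠-90.0° Ω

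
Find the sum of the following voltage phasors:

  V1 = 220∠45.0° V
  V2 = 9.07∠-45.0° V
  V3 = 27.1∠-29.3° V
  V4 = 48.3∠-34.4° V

Step 1 — Convert each phasor to rectangular form:
  V1 = 220·(cos(45.0°) + j·sin(45.0°)) = 155.6 + j155.6 V
  V2 = 9.07·(cos(-45.0°) + j·sin(-45.0°)) = 6.413 - j6.413 V
  V3 = 27.1·(cos(-29.3°) + j·sin(-29.3°)) = 23.63 - j13.26 V
  V4 = 48.3·(cos(-34.4°) + j·sin(-34.4°)) = 39.85 - j27.29 V
Step 2 — Sum components: V_total = 225.5 + j108.6 V.
Step 3 — Convert to polar: |V_total| = 250.3 V, ∠V_total = 25.7°.

V_total = 250.3∠25.7° V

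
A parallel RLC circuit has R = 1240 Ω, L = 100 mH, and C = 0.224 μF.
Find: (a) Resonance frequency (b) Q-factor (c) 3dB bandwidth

Step 1 — Resonance: ω₀ = 1/√(LC) = 1/√(0.1·2.24e-07) = 6682 rad/s.
Step 2 — f₀ = ω₀/(2π) = 1063 Hz.
Step 3 — Parallel Q: Q = R/(ω₀L) = 1240/(6682·0.1) = 1.856.
Step 4 — Bandwidth: Δω = ω₀/Q = 3600 rad/s; BW = Δω/(2π) = 573 Hz.

(a) f₀ = 1063 Hz  (b) Q = 1.856  (c) BW = 573 Hz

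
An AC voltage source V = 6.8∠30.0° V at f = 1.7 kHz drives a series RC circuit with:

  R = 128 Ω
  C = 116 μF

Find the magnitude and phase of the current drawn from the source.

Step 1 — Angular frequency: ω = 2π·f = 2π·1700 = 1.068e+04 rad/s.
Step 2 — Component impedances:
  R: Z = R = 128 Ω
  C: Z = 1/(jωC) = -j/(ω·C) = 0 - j0.8071 Ω
Step 3 — Series combination: Z_total = R + C = 128 - j0.8071 Ω = 128∠-0.4° Ω.
Step 4 — Source phasor: V = 6.8∠30.0° V = 5.889 + j3.4 V.
Step 5 — Ohm's law: I = V / Z_total = (5.889 + j3.4) / (128 - j0.8071) = 0.04584 + j0.02685 A.
Step 6 — Convert to polar: |I| = 0.05312 A, ∠I = 30.4°.

I = 0.05312∠30.4° A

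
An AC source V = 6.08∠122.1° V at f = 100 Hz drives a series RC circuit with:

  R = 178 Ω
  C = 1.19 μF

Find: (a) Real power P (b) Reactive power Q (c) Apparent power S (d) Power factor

Step 1 — Angular frequency: ω = 2π·f = 2π·100 = 628.3 rad/s.
Step 2 — Component impedances:
  R: Z = R = 178 Ω
  C: Z = 1/(jωC) = -j/(ω·C) = 0 - j1337 Ω
Step 3 — Series combination: Z_total = R + C = 178 - j1337 Ω = 1349∠-82.4° Ω.
Step 4 — Source phasor: V = 6.08∠122.1° V = -3.231 + j5.151 V.
Step 5 — Current: I = V / Z = -0.0041 - j0.00187 A = 0.004506∠-155.5° A.
Step 6 — Complex power: S = V·I* = 0.003615 - j0.02716 VA.
Step 7 — Real power: P = Re(S) = 0.003615 W.
Step 8 — Reactive power: Q = Im(S) = -0.02716 VAR.
Step 9 — Apparent power: |S| = 0.0274 VA.
Step 10 — Power factor: PF = P/|S| = 0.1319 (leading).

(a) P = 0.003615 W  (b) Q = -0.02716 VAR  (c) S = 0.0274 VA  (d) PF = 0.1319 (leading)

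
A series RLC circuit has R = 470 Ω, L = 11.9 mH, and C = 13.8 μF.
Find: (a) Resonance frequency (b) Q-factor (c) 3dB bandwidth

Step 1 — Resonance condition Im(Z)=0 gives ω₀ = 1/√(LC).
Step 2 — ω₀ = 1/√(0.0119·1.38e-05) = 2468 rad/s.
Step 3 — f₀ = ω₀/(2π) = 392.7 Hz.
Step 4 — Series Q: Q = ω₀L/R = 2468·0.0119/470 = 0.06248.
Step 5 — 3dB bandwidth: Δω = ω₀/Q = 3.95e+04 rad/s; BW = Δω/(2π) = 6286 Hz.

(a) f₀ = 392.7 Hz  (b) Q = 0.06248  (c) BW = 6286 Hz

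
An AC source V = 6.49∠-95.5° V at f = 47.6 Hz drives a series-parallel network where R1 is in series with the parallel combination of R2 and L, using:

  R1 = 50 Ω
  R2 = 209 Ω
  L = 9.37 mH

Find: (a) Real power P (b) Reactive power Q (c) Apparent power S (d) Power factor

Step 1 — Angular frequency: ω = 2π·f = 2π·47.6 = 299.1 rad/s.
Step 2 — Component impedances:
  R1: Z = R = 50 Ω
  R2: Z = R = 209 Ω
  L: Z = jωL = j·299.1·0.00937 = 0 + j2.802 Ω
Step 3 — Parallel branch: R2 || L = 1/(1/R2 + 1/L) = 0.03757 + j2.802 Ω.
Step 4 — Series with R1: Z_total = R1 + (R2 || L) = 50.04 + j2.802 Ω = 50.12∠3.2° Ω.
Step 5 — Source phasor: V = 6.49∠-95.5° V = -0.622 - j6.46 V.
Step 6 — Current: I = V / Z = -0.0196 - j0.128 A = 0.1295∠-98.7° A.
Step 7 — Complex power: S = V·I* = 0.8391 + j0.04699 VA.
Step 8 — Real power: P = Re(S) = 0.8391 W.
Step 9 — Reactive power: Q = Im(S) = 0.04699 VAR.
Step 10 — Apparent power: |S| = 0.8405 VA.
Step 11 — Power factor: PF = P/|S| = 0.9984 (lagging).

(a) P = 0.8391 W  (b) Q = 0.04699 VAR  (c) S = 0.8405 VA  (d) PF = 0.9984 (lagging)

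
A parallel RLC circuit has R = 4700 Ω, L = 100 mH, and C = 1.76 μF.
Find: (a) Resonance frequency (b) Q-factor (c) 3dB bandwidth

Step 1 — Resonance: ω₀ = 1/√(LC) = 1/√(0.1·1.76e-06) = 2384 rad/s.
Step 2 — f₀ = ω₀/(2π) = 379.4 Hz.
Step 3 — Parallel Q: Q = R/(ω₀L) = 4700/(2384·0.1) = 19.72.
Step 4 — Bandwidth: Δω = ω₀/Q = 120.9 rad/s; BW = Δω/(2π) = 19.24 Hz.

(a) f₀ = 379.4 Hz  (b) Q = 19.72  (c) BW = 19.24 Hz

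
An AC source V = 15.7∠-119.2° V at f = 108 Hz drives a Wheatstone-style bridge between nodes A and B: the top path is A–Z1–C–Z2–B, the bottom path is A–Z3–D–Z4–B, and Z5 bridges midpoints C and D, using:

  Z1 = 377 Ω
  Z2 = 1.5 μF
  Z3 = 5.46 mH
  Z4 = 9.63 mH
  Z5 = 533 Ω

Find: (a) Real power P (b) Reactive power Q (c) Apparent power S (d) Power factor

Step 1 — Angular frequency: ω = 2π·f = 2π·108 = 678.6 rad/s.
Step 2 — Component impedances:
  Z1: Z = R = 377 Ω
  Z2: Z = 1/(jωC) = -j/(ω·C) = 0 - j982.4 Ω
  Z3: Z = jωL = j·678.6·0.00546 = 0 + j3.705 Ω
  Z4: Z = jωL = j·678.6·0.00963 = 0 + j6.535 Ω
  Z5: Z = R = 533 Ω
Step 3 — Bridge requires nodal analysis (the Z5 bridge couples midpoints C and D, so the two paths cannot be reduced to a simple series/parallel combination). Setting node B to ground and injecting 1 A at node A, the 3-node admittance system at A, C, D solves to V_A = Z_AB = 0.03199 + j10.31 Ω = 10.31∠89.8° Ω.
Step 4 — Source phasor: V = 15.7∠-119.2° V = -7.659 - j13.7 V.
Step 5 — Current: I = V / Z = -1.331 + j0.7385 A = 1.522∠151.0° A.
Step 6 — Complex power: S = V·I* = 0.07413 + j23.9 VA.
Step 7 — Real power: P = Re(S) = 0.07413 W.
Step 8 — Reactive power: Q = Im(S) = 23.9 VAR.
Step 9 — Apparent power: |S| = 23.9 VA.
Step 10 — Power factor: PF = P/|S| = 0.003102 (lagging).

(a) P = 0.07413 W  (b) Q = 23.9 VAR  (c) S = 23.9 VA  (d) PF = 0.003102 (lagging)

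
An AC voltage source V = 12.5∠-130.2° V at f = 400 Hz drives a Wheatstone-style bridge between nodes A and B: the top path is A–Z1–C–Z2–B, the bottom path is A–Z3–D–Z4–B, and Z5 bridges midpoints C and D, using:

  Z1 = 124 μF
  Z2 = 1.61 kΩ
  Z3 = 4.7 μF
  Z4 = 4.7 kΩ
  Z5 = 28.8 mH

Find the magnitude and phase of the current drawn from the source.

Step 1 — Angular frequency: ω = 2π·f = 2π·400 = 2513 rad/s.
Step 2 — Component impedances:
  Z1: Z = 1/(jωC) = -j/(ω·C) = 0 - j3.209 Ω
  Z2: Z = R = 1610 Ω
  Z3: Z = 1/(jωC) = -j/(ω·C) = 0 - j84.66 Ω
  Z4: Z = R = 4700 Ω
  Z5: Z = jωL = j·2513·0.0288 = 0 + j72.38 Ω
Step 3 — Bridge requires nodal analysis (the Z5 bridge couples midpoints C and D, so the two paths cannot be reduced to a simple series/parallel combination). Setting node B to ground and injecting 1 A at node A, the 3-node admittance system at A, C, D solves to V_A = Z_AB = 1200 + j16.46 Ω = 1201∠0.8° Ω.
Step 4 — Source phasor: V = 12.5∠-130.2° V = -8.068 - j9.547 V.
Step 5 — Ohm's law: I = V / Z_total = (-8.068 - j9.547) / (1200 + j16.46) = -0.006829 - j0.007859 A.
Step 6 — Convert to polar: |I| = 0.01041 A, ∠I = -131.0°.

I = 0.01041∠-131.0° A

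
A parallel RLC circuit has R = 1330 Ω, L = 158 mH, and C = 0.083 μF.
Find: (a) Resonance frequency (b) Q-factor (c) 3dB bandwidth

Step 1 — Resonance: ω₀ = 1/√(LC) = 1/√(0.158·8.3e-08) = 8732 rad/s.
Step 2 — f₀ = ω₀/(2π) = 1390 Hz.
Step 3 — Parallel Q: Q = R/(ω₀L) = 1330/(8732·0.158) = 0.964.
Step 4 — Bandwidth: Δω = ω₀/Q = 9059 rad/s; BW = Δω/(2π) = 1442 Hz.

(a) f₀ = 1390 Hz  (b) Q = 0.964  (c) BW = 1442 Hz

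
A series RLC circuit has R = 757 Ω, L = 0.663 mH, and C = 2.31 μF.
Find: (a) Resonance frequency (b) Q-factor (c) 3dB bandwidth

Step 1 — Resonance condition Im(Z)=0 gives ω₀ = 1/√(LC).
Step 2 — ω₀ = 1/√(0.000663·2.31e-06) = 2.555e+04 rad/s.
Step 3 — f₀ = ω₀/(2π) = 4067 Hz.
Step 4 — Series Q: Q = ω₀L/R = 2.555e+04·0.000663/757 = 0.02238.
Step 5 — 3dB bandwidth: Δω = ω₀/Q = 1.142e+06 rad/s; BW = Δω/(2π) = 1.817e+05 Hz.

(a) f₀ = 4067 Hz  (b) Q = 0.02238  (c) BW = 1.817e+05 Hz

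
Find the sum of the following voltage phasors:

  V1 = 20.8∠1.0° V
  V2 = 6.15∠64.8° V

Step 1 — Convert each phasor to rectangular form:
  V1 = 20.8·(cos(1.0°) + j·sin(1.0°)) = 20.8 + j0.363 V
  V2 = 6.15·(cos(64.8°) + j·sin(64.8°)) = 2.619 + j5.565 V
Step 2 — Sum components: V_total = 23.42 + j5.928 V.
Step 3 — Convert to polar: |V_total| = 24.15 V, ∠V_total = 14.2°.

V_total = 24.15∠14.2° V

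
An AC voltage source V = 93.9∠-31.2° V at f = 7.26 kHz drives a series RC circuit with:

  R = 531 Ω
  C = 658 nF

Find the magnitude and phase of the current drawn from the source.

Step 1 — Angular frequency: ω = 2π·f = 2π·7260 = 4.562e+04 rad/s.
Step 2 — Component impedances:
  R: Z = R = 531 Ω
  C: Z = 1/(jωC) = -j/(ω·C) = 0 - j33.32 Ω
Step 3 — Series combination: Z_total = R + C = 531 - j33.32 Ω = 532∠-3.6° Ω.
Step 4 — Source phasor: V = 93.9∠-31.2° V = 80.32 - j48.64 V.
Step 5 — Ohm's law: I = V / Z_total = (80.32 - j48.64) / (531 - j33.32) = 0.1564 - j0.08179 A.
Step 6 — Convert to polar: |I| = 0.1765 A, ∠I = -27.6°.

I = 0.1765∠-27.6° A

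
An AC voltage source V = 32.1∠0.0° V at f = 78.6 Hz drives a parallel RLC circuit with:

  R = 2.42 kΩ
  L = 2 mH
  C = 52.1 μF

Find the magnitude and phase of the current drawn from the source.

Step 1 — Angular frequency: ω = 2π·f = 2π·78.6 = 493.9 rad/s.
Step 2 — Component impedances:
  R: Z = R = 2420 Ω
  L: Z = jωL = j·493.9·0.002 = 0 + j0.9877 Ω
  C: Z = 1/(jωC) = -j/(ω·C) = 0 - j38.87 Ω
Step 3 — Parallel combination: 1/Z_total = 1/R + 1/L + 1/C; Z_total = 0.0004244 + j1.013 Ω = 1.013∠90.0° Ω.
Step 4 — Source phasor: V = 32.1∠0.0° V = 32.1 V.
Step 5 — Ohm's law: I = V / Z_total = (32.1) / (0.0004244 + j1.013) = 0.01326 - j31.67 A.
Step 6 — Convert to polar: |I| = 31.67 A, ∠I = -90.0°.

I = 31.67∠-90.0° A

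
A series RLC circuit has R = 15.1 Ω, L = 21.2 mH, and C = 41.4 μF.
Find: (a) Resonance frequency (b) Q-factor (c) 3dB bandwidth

Step 1 — Resonance condition Im(Z)=0 gives ω₀ = 1/√(LC).
Step 2 — ω₀ = 1/√(0.0212·4.14e-05) = 1067 rad/s.
Step 3 — f₀ = ω₀/(2π) = 169.9 Hz.
Step 4 — Series Q: Q = ω₀L/R = 1067·0.0212/15.1 = 1.499.
Step 5 — 3dB bandwidth: Δω = ω₀/Q = 712.3 rad/s; BW = Δω/(2π) = 113.4 Hz.

(a) f₀ = 169.9 Hz  (b) Q = 1.499  (c) BW = 113.4 Hz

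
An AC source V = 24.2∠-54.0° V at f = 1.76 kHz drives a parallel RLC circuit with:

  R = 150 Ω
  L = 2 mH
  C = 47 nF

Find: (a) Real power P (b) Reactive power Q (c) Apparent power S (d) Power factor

Step 1 — Angular frequency: ω = 2π·f = 2π·1760 = 1.106e+04 rad/s.
Step 2 — Component impedances:
  R: Z = R = 150 Ω
  L: Z = jωL = j·1.106e+04·0.002 = 0 + j22.12 Ω
  C: Z = 1/(jωC) = -j/(ω·C) = 0 - j1924 Ω
Step 3 — Parallel combination: 1/Z_total = 1/R + 1/L + 1/C; Z_total = 3.265 + j21.89 Ω = 22.13∠81.5° Ω.
Step 4 — Source phasor: V = 24.2∠-54.0° V = 14.22 - j19.58 V.
Step 5 — Current: I = V / Z = -0.7802 - j0.7663 A = 1.094∠-135.5° A.
Step 6 — Complex power: S = V·I* = 3.904 + j26.18 VA.
Step 7 — Real power: P = Re(S) = 3.904 W.
Step 8 — Reactive power: Q = Im(S) = 26.18 VAR.
Step 9 — Apparent power: |S| = 26.46 VA.
Step 10 — Power factor: PF = P/|S| = 0.1475 (lagging).

(a) P = 3.904 W  (b) Q = 26.18 VAR  (c) S = 26.46 VA  (d) PF = 0.1475 (lagging)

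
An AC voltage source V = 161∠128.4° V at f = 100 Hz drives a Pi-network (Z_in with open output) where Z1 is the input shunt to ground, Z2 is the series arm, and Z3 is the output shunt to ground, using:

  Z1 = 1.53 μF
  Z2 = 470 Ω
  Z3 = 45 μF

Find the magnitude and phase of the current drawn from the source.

Step 1 — Angular frequency: ω = 2π·f = 2π·100 = 628.3 rad/s.
Step 2 — Component impedances:
  Z1: Z = 1/(jωC) = -j/(ω·C) = 0 - j1040 Ω
  Z2: Z = R = 470 Ω
  Z3: Z = 1/(jωC) = -j/(ω·C) = 0 - j35.37 Ω
Step 3 — With open output, the series arm Z2 and the output shunt Z3 appear in series to ground: Z2 + Z3 = 470 - j35.37 Ω.
Step 4 — Parallel with input shunt Z1: Z_in = Z1 || (Z2 + Z3) = 369.1 - j195.5 Ω = 417.7∠-27.9° Ω.
Step 5 — Source phasor: V = 161∠128.4° V = -100 + j126.2 V.
Step 6 — Ohm's law: I = V / Z_total = (-100 + j126.2) / (369.1 - j195.5) = -0.353 + j0.1549 A.
Step 7 — Convert to polar: |I| = 0.3854 A, ∠I = 156.3°.

I = 0.3854∠156.3° A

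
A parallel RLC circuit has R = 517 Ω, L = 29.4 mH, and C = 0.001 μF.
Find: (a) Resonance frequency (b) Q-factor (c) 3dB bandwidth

Step 1 — Resonance: ω₀ = 1/√(LC) = 1/√(0.0294·1e-09) = 1.844e+05 rad/s.
Step 2 — f₀ = ω₀/(2π) = 2.935e+04 Hz.
Step 3 — Parallel Q: Q = R/(ω₀L) = 517/(1.844e+05·0.0294) = 0.09535.
Step 4 — Bandwidth: Δω = ω₀/Q = 1.934e+06 rad/s; BW = Δω/(2π) = 3.078e+05 Hz.

(a) f₀ = 2.935e+04 Hz  (b) Q = 0.09535  (c) BW = 3.078e+05 Hz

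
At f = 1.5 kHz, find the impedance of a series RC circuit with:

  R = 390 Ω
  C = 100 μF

Step 1 — Angular frequency: ω = 2π·f = 2π·1500 = 9425 rad/s.
Step 2 — Component impedances:
  R: Z = R = 390 Ω
  C: Z = 1/(jωC) = -j/(ω·C) = 0 - j1.061 Ω
Step 3 — Series combination: Z_total = R + C = 390 - j1.061 Ω = 390∠-0.2° Ω.

Z = 390 - j1.061 Ω = 390∠-0.2° Ω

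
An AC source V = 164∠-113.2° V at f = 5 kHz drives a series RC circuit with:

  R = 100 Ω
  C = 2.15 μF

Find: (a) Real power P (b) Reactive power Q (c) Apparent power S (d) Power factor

Step 1 — Angular frequency: ω = 2π·f = 2π·5000 = 3.142e+04 rad/s.
Step 2 — Component impedances:
  R: Z = R = 100 Ω
  C: Z = 1/(jωC) = -j/(ω·C) = 0 - j14.81 Ω
Step 3 — Series combination: Z_total = R + C = 100 - j14.81 Ω = 101.1∠-8.4° Ω.
Step 4 — Source phasor: V = 164∠-113.2° V = -64.61 - j150.7 V.
Step 5 — Current: I = V / Z = -0.4138 - j1.569 A = 1.622∠-104.8° A.
Step 6 — Complex power: S = V·I* = 263.2 - j38.97 VA.
Step 7 — Real power: P = Re(S) = 263.2 W.
Step 8 — Reactive power: Q = Im(S) = -38.97 VAR.
Step 9 — Apparent power: |S| = 266.1 VA.
Step 10 — Power factor: PF = P/|S| = 0.9892 (leading).

(a) P = 263.2 W  (b) Q = -38.97 VAR  (c) S = 266.1 VA  (d) PF = 0.9892 (leading)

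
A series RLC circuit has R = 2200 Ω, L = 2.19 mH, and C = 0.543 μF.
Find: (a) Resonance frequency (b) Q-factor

Step 1 — Resonance condition Im(Z)=0 gives ω₀ = 1/√(LC).
Step 2 — ω₀ = 1/√(0.00219·5.43e-07) = 2.9e+04 rad/s.
Step 3 — f₀ = ω₀/(2π) = 4615 Hz.
Step 4 — Series Q: Q = ω₀L/R = 2.9e+04·0.00219/2200 = 0.02887.

(a) f₀ = 4615 Hz  (b) Q = 0.02887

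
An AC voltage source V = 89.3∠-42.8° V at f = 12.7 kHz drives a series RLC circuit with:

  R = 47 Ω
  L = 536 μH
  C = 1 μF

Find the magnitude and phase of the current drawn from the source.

Step 1 — Angular frequency: ω = 2π·f = 2π·1.27e+04 = 7.98e+04 rad/s.
Step 2 — Component impedances:
  R: Z = R = 47 Ω
  L: Z = jωL = j·7.98e+04·0.000536 = 0 + j42.77 Ω
  C: Z = 1/(jωC) = -j/(ω·C) = 0 - j12.53 Ω
Step 3 — Series combination: Z_total = R + L + C = 47 + j30.24 Ω = 55.89∠32.8° Ω.
Step 4 — Source phasor: V = 89.3∠-42.8° V = 65.52 - j60.67 V.
Step 5 — Ohm's law: I = V / Z_total = (65.52 - j60.67) / (47 + j30.24) = 0.3985 - j1.547 A.
Step 6 — Convert to polar: |I| = 1.598 A, ∠I = -75.6°.

I = 1.598∠-75.6° A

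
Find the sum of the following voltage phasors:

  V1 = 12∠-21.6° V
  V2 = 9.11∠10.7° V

Step 1 — Convert each phasor to rectangular form:
  V1 = 12·(cos(-21.6°) + j·sin(-21.6°)) = 11.16 - j4.417 V
  V2 = 9.11·(cos(10.7°) + j·sin(10.7°)) = 8.952 + j1.691 V
Step 2 — Sum components: V_total = 20.11 - j2.726 V.
Step 3 — Convert to polar: |V_total| = 20.29 V, ∠V_total = -7.7°.

V_total = 20.29∠-7.7° V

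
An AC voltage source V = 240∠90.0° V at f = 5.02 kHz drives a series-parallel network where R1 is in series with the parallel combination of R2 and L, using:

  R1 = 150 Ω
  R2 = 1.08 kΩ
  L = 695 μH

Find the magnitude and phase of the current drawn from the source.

Step 1 — Angular frequency: ω = 2π·f = 2π·5020 = 3.154e+04 rad/s.
Step 2 — Component impedances:
  R1: Z = R = 150 Ω
  R2: Z = R = 1080 Ω
  L: Z = jωL = j·3.154e+04·0.000695 = 0 + j21.92 Ω
Step 3 — Parallel branch: R2 || L = 1/(1/R2 + 1/L) = 0.4448 + j21.91 Ω.
Step 4 — Series with R1: Z_total = R1 + (R2 || L) = 150.4 + j21.91 Ω = 152∠8.3° Ω.
Step 5 — Source phasor: V = 240∠90.0° V = 0 + j240 V.
Step 6 — Ohm's law: I = V / Z_total = (0 + j240) / (150.4 + j21.91) = 0.2275 + j1.562 A.
Step 7 — Convert to polar: |I| = 1.579 A, ∠I = 81.7°.

I = 1.579∠81.7° A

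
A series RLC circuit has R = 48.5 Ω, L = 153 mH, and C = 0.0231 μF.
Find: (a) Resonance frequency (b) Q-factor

Step 1 — Resonance condition Im(Z)=0 gives ω₀ = 1/√(LC).
Step 2 — ω₀ = 1/√(0.153·2.31e-08) = 1.682e+04 rad/s.
Step 3 — f₀ = ω₀/(2π) = 2677 Hz.
Step 4 — Series Q: Q = ω₀L/R = 1.682e+04·0.153/48.5 = 53.06.

(a) f₀ = 2677 Hz  (b) Q = 53.06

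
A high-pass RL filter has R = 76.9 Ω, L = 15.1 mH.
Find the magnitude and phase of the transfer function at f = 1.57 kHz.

Step 1 — Angular frequency: ω = 2π·1570 = 9865 rad/s.
Step 2 — Transfer function: H(jω) = jωL/(R + jωL).
Step 3 — Numerator jωL = j·149; denominator R + jωL = 76.9 + j149.
Step 4 — H = 0.7896 + j0.4076.
Step 5 — Magnitude: |H| = 0.8886 (-1.0 dB); phase: φ = 27.3°.

|H| = 0.8886 (-1.0 dB), φ = 27.3°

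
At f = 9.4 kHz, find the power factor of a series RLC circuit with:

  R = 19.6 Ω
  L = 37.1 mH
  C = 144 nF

Step 1 — Angular frequency: ω = 2π·f = 2π·9400 = 5.906e+04 rad/s.
Step 2 — Component impedances:
  R: Z = R = 19.6 Ω
  L: Z = jωL = j·5.906e+04·0.0371 = 0 + j2191 Ω
  C: Z = 1/(jωC) = -j/(ω·C) = 0 - j117.6 Ω
Step 3 — Series combination: Z_total = R + L + C = 19.6 + j2074 Ω = 2074∠89.5° Ω.
Step 4 — Power factor: PF = cos(φ) = Re(Z)/|Z| = 19.6/2073.7 = 0.009452.
Step 5 — Type: Im(Z) = 2074 ⇒ lagging (phase φ = 89.5°).

PF = 0.009452 (lagging, φ = 89.5°)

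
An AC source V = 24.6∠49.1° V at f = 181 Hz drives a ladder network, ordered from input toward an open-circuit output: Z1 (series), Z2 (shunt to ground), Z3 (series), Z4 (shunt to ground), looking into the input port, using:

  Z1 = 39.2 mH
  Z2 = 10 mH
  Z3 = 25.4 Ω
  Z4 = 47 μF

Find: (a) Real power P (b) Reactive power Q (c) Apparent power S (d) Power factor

Step 1 — Angular frequency: ω = 2π·f = 2π·181 = 1137 rad/s.
Step 2 — Component impedances:
  Z1: Z = jωL = j·1137·0.0392 = 0 + j44.58 Ω
  Z2: Z = jωL = j·1137·0.01 = 0 + j11.37 Ω
  Z3: Z = R = 25.4 Ω
  Z4: Z = 1/(jωC) = -j/(ω·C) = 0 - j18.71 Ω
Step 3 — Ladder network (open output): work backward from the far end, alternating series and parallel combinations. Z_in = 4.7 + j57.31 Ω = 57.5∠85.3° Ω.
Step 4 — Source phasor: V = 24.6∠49.1° V = 16.11 + j18.59 V.
Step 5 — Current: I = V / Z = 0.3452 - j0.2527 A = 0.4278∠-36.2° A.
Step 6 — Complex power: S = V·I* = 0.8602 + j10.49 VA.
Step 7 — Real power: P = Re(S) = 0.8602 W.
Step 8 — Reactive power: Q = Im(S) = 10.49 VAR.
Step 9 — Apparent power: |S| = 10.52 VA.
Step 10 — Power factor: PF = P/|S| = 0.08173 (lagging).

(a) P = 0.8602 W  (b) Q = 10.49 VAR  (c) S = 10.52 VA  (d) PF = 0.08173 (lagging)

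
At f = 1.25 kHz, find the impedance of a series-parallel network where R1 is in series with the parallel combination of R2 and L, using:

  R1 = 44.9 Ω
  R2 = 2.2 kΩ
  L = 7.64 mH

Step 1 — Angular frequency: ω = 2π·f = 2π·1250 = 7854 rad/s.
Step 2 — Component impedances:
  R1: Z = R = 44.9 Ω
  R2: Z = R = 2200 Ω
  L: Z = jωL = j·7854·0.00764 = 0 + j60 Ω
Step 3 — Parallel branch: R2 || L = 1/(1/R2 + 1/L) = 1.635 + j59.96 Ω.
Step 4 — Series with R1: Z_total = R1 + (R2 || L) = 46.54 + j59.96 Ω = 75.9∠52.2° Ω.

Z = 46.54 + j59.96 Ω = 75.9∠52.2° Ω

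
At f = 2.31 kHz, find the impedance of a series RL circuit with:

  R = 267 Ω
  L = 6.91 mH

Step 1 — Angular frequency: ω = 2π·f = 2π·2310 = 1.451e+04 rad/s.
Step 2 — Component impedances:
  R: Z = R = 267 Ω
  L: Z = jωL = j·1.451e+04·0.00691 = 0 + j100.3 Ω
Step 3 — Series combination: Z_total = R + L = 267 + j100.3 Ω = 285.2∠20.6° Ω.

Z = 267 + j100.3 Ω = 285.2∠20.6° Ω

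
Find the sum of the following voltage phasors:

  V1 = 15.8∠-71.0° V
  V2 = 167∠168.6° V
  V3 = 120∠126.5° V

Step 1 — Convert each phasor to rectangular form:
  V1 = 15.8·(cos(-71.0°) + j·sin(-71.0°)) = 5.144 - j14.94 V
  V2 = 167·(cos(168.6°) + j·sin(168.6°)) = -163.7 + j33.01 V
  V3 = 120·(cos(126.5°) + j·sin(126.5°)) = -71.38 + j96.46 V
Step 2 — Sum components: V_total = -229.9 + j114.5 V.
Step 3 — Convert to polar: |V_total| = 256.9 V, ∠V_total = 153.5°.

V_total = 256.9∠153.5° V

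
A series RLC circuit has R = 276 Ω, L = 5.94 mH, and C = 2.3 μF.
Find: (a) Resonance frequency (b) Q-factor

Step 1 — Resonance condition Im(Z)=0 gives ω₀ = 1/√(LC).
Step 2 — ω₀ = 1/√(0.00594·2.3e-06) = 8555 rad/s.
Step 3 — f₀ = ω₀/(2π) = 1362 Hz.
Step 4 — Series Q: Q = ω₀L/R = 8555·0.00594/276 = 0.1841.

(a) f₀ = 1362 Hz  (b) Q = 0.1841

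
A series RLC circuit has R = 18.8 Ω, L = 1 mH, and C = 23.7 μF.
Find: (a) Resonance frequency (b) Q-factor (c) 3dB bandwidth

Step 1 — Resonance: ω₀ = 1/√(LC) = 1/√(0.001·2.37e-05) = 6496 rad/s.
Step 2 — f₀ = ω₀/(2π) = 1034 Hz.
Step 3 — Series Q: Q = ω₀L/R = 6496·0.001/18.8 = 0.3455.
Step 4 — Bandwidth: Δω = ω₀/Q = 1.88e+04 rad/s; BW = Δω/(2π) = 2992 Hz.

(a) f₀ = 1034 Hz  (b) Q = 0.3455  (c) BW = 2992 Hz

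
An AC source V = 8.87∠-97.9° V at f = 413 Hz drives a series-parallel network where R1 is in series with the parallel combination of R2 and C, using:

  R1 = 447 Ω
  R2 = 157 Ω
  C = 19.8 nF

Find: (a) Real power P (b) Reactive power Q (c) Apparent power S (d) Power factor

Step 1 — Angular frequency: ω = 2π·f = 2π·413 = 2595 rad/s.
Step 2 — Component impedances:
  R1: Z = R = 447 Ω
  R2: Z = R = 157 Ω
  C: Z = 1/(jωC) = -j/(ω·C) = 0 - j1.946e+04 Ω
Step 3 — Parallel branch: R2 || C = 1/(1/R2 + 1/C) = 157 - j1.266 Ω.
Step 4 — Series with R1: Z_total = R1 + (R2 || C) = 604 - j1.266 Ω = 604∠-0.1° Ω.
Step 5 — Source phasor: V = 8.87∠-97.9° V = -1.219 - j8.786 V.
Step 6 — Current: I = V / Z = -0.001988 - j0.01455 A = 0.01469∠-97.8° A.
Step 7 — Complex power: S = V·I* = 0.1303 - j0.0002731 VA.
Step 8 — Real power: P = Re(S) = 0.1303 W.
Step 9 — Reactive power: Q = Im(S) = -0.0002731 VAR.
Step 10 — Apparent power: |S| = 0.1303 VA.
Step 11 — Power factor: PF = P/|S| = 1 (leading).

(a) P = 0.1303 W  (b) Q = -0.0002731 VAR  (c) S = 0.1303 VA  (d) PF = 1 (leading)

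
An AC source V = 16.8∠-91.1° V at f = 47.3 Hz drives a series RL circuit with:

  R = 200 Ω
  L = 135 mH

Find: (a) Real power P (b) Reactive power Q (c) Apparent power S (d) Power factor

Step 1 — Angular frequency: ω = 2π·f = 2π·47.3 = 297.2 rad/s.
Step 2 — Component impedances:
  R: Z = R = 200 Ω
  L: Z = jωL = j·297.2·0.135 = 0 + j40.12 Ω
Step 3 — Series combination: Z_total = R + L = 200 + j40.12 Ω = 204∠11.3° Ω.
Step 4 — Source phasor: V = 16.8∠-91.1° V = -0.3225 - j16.8 V.
Step 5 — Current: I = V / Z = -0.01775 - j0.08042 A = 0.08236∠-102.4° A.
Step 6 — Complex power: S = V·I* = 1.357 + j0.2721 VA.
Step 7 — Real power: P = Re(S) = 1.357 W.
Step 8 — Reactive power: Q = Im(S) = 0.2721 VAR.
Step 9 — Apparent power: |S| = 1.384 VA.
Step 10 — Power factor: PF = P/|S| = 0.9805 (lagging).

(a) P = 1.357 W  (b) Q = 0.2721 VAR  (c) S = 1.384 VA  (d) PF = 0.9805 (lagging)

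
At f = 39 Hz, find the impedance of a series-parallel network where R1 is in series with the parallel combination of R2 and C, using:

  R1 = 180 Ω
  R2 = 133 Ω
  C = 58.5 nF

Step 1 — Angular frequency: ω = 2π·f = 2π·39 = 245 rad/s.
Step 2 — Component impedances:
  R1: Z = R = 180 Ω
  R2: Z = R = 133 Ω
  C: Z = 1/(jωC) = -j/(ω·C) = 0 - j6.976e+04 Ω
Step 3 — Parallel branch: R2 || C = 1/(1/R2 + 1/C) = 133 - j0.2536 Ω.
Step 4 — Series with R1: Z_total = R1 + (R2 || C) = 313 - j0.2536 Ω = 313∠-0.0° Ω.

Z = 313 - j0.2536 Ω = 313∠-0.0° Ω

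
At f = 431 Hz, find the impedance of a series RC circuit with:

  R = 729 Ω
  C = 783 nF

Step 1 — Angular frequency: ω = 2π·f = 2π·431 = 2708 rad/s.
Step 2 — Component impedances:
  R: Z = R = 729 Ω
  C: Z = 1/(jωC) = -j/(ω·C) = 0 - j471.6 Ω
Step 3 — Series combination: Z_total = R + C = 729 - j471.6 Ω = 868.2∠-32.9° Ω.

Z = 729 - j471.6 Ω = 868.2∠-32.9° Ω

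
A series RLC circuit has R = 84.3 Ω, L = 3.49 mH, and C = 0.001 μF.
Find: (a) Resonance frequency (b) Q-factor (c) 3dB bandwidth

Step 1 — Resonance: ω₀ = 1/√(LC) = 1/√(0.00349·1e-09) = 5.353e+05 rad/s.
Step 2 — f₀ = ω₀/(2π) = 8.519e+04 Hz.
Step 3 — Series Q: Q = ω₀L/R = 5.353e+05·0.00349/84.3 = 22.16.
Step 4 — Bandwidth: Δω = ω₀/Q = 2.415e+04 rad/s; BW = Δω/(2π) = 3844 Hz.

(a) f₀ = 8.519e+04 Hz  (b) Q = 22.16  (c) BW = 3844 Hz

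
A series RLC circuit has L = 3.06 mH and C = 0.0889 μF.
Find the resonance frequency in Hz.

Step 1 — Resonance condition Im(Z)=0 gives ω₀ = 1/√(LC).
Step 2 — ω₀ = 1/√(0.00306·8.89e-08) = 6.063e+04 rad/s.
Step 3 — f₀ = ω₀/(2π) = 9650 Hz.

f₀ = 9650 Hz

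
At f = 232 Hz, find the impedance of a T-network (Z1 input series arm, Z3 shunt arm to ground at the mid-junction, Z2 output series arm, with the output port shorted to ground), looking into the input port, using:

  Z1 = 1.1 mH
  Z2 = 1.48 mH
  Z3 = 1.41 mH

Step 1 — Angular frequency: ω = 2π·f = 2π·232 = 1458 rad/s.
Step 2 — Component impedances:
  Z1: Z = jωL = j·1458·0.0011 = 0 + j1.603 Ω
  Z2: Z = jωL = j·1458·0.00148 = 0 + j2.157 Ω
  Z3: Z = jωL = j·1458·0.00141 = 0 + j2.055 Ω
Step 3 — With the output port shorted to ground, the output series arm Z2 runs from the junction to ground; the shunt arm Z3 also runs from the junction to ground. They appear in parallel: Z3 || Z2 = 0 + j1.053 Ω.
Step 4 — Series with input arm Z1: Z_in = Z1 + (Z3 || Z2) = 0 + j2.656 Ω = 2.656∠90.0° Ω.

Z = 0 + j2.656 Ω = 2.656∠90.0° Ω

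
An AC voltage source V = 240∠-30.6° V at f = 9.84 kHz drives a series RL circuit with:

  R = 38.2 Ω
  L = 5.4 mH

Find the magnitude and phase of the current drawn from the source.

Step 1 — Angular frequency: ω = 2π·f = 2π·9840 = 6.183e+04 rad/s.
Step 2 — Component impedances:
  R: Z = R = 38.2 Ω
  L: Z = jωL = j·6.183e+04·0.0054 = 0 + j333.9 Ω
Step 3 — Series combination: Z_total = R + L = 38.2 + j333.9 Ω = 336∠83.5° Ω.
Step 4 — Source phasor: V = 240∠-30.6° V = 206.6 - j122.2 V.
Step 5 — Ohm's law: I = V / Z_total = (206.6 - j122.2) / (38.2 + j333.9) = -0.2913 - j0.6521 A.
Step 6 — Convert to polar: |I| = 0.7142 A, ∠I = -114.1°.

I = 0.7142∠-114.1° A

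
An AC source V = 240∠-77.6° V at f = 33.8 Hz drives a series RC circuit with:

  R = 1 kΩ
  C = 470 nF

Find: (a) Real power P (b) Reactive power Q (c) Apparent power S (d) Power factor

Step 1 — Angular frequency: ω = 2π·f = 2π·33.8 = 212.4 rad/s.
Step 2 — Component impedances:
  R: Z = R = 1000 Ω
  C: Z = 1/(jωC) = -j/(ω·C) = 0 - j1.002e+04 Ω
Step 3 — Series combination: Z_total = R + C = 1000 - j1.002e+04 Ω = 1.007e+04∠-84.3° Ω.
Step 4 — Source phasor: V = 240∠-77.6° V = 51.54 - j234.4 V.
Step 5 — Current: I = V / Z = 0.02367 + j0.002781 A = 0.02384∠6.7° A.
Step 6 — Complex power: S = V·I* = 0.5682 - j5.693 VA.
Step 7 — Real power: P = Re(S) = 0.5682 W.
Step 8 — Reactive power: Q = Im(S) = -5.693 VAR.
Step 9 — Apparent power: |S| = 5.721 VA.
Step 10 — Power factor: PF = P/|S| = 0.09932 (leading).

(a) P = 0.5682 W  (b) Q = -5.693 VAR  (c) S = 5.721 VA  (d) PF = 0.09932 (leading)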